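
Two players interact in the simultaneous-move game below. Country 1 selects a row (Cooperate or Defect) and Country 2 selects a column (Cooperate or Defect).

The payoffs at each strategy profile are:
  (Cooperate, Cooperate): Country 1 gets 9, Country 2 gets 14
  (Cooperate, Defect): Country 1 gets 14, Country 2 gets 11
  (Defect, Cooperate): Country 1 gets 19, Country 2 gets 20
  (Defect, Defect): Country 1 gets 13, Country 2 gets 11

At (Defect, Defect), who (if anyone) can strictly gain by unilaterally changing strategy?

Both

Country 1 at (Defect, Defect) earns 13; deviating to Cooperate yields 14 — a strict improvement.
Country 2 earns 11; deviating to Cooperate yields 20 — a strict improvement.
Both Country 1 and Country 2 have strictly profitable deviations.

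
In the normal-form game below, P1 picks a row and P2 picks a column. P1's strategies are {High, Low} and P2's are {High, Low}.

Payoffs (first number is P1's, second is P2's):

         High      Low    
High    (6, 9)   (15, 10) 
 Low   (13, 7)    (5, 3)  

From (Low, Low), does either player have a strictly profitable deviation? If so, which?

Both

P1 at (Low, Low) earns 5; deviating to High yields 15 — a strict improvement.
P2 earns 3; deviating to High yields 7 — a strict improvement.
Both P1 and P2 have strictly profitable deviations.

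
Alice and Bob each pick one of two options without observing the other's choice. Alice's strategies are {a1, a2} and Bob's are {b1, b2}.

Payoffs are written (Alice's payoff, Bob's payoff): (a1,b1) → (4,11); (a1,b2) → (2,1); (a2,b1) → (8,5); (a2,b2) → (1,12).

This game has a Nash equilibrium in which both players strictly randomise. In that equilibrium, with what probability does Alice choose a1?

7/17

Let p be the probability that Alice plays a1. In a completely mixed equilibrium, Bob must be indifferent between b1 and b2.
Bob's expected payoff from b1 is 11p + 5(1−p); from b2 it is p + 12(1−p).
Setting these equal: 6p + 5 = −11p + 12, so p = 7/17.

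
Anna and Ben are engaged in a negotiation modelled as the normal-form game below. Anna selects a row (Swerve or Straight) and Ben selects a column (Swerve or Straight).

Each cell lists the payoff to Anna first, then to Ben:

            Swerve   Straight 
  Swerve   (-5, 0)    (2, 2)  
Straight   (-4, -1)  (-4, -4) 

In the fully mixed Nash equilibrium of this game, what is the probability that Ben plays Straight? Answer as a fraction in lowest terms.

1/7

Let q be the probability that Ben plays Swerve. In a completely mixed equilibrium, Anna must be indifferent between Swerve and Straight.
Anna's expected payoff from Swerve is −5q + 2(1−q); from Straight it is −4q − 4(1−q).
Setting these equal: −7q + 2 = -4, so q = 6/7.
Therefore Ben plays Straight with probability 1 − 6/7 = 1/7.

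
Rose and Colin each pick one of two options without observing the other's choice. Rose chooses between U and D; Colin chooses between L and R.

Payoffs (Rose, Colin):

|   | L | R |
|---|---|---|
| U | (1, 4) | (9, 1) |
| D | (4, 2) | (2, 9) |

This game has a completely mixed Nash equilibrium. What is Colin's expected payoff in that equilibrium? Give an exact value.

First find p, the probability Rose plays U, from Colin's indifference between L and R: 4p + 2(1−p) = p + 9(1−p), giving p = 7/10.
Since Colin is indifferent in equilibrium, Colin's expected payoff equals the payoff from either column against (7/10, 3/10). Using L: 4(7/10) + 2(3/10) = 17/5.

17/5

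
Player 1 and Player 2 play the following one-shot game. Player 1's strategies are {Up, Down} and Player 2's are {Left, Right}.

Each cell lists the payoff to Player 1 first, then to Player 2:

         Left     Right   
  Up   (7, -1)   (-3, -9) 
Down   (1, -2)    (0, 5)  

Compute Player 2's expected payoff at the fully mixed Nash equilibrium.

-23/15

First find x, the probability Player 1 plays Up, from Player 2's indifference between Left and Right: −x − 2(1−x) = −9x + 5(1−x), giving x = 7/15.
Since Player 2 is indifferent in equilibrium, Player 2's expected payoff equals the payoff from either column against (7/15, 8/15). Using Left: −(7/15) − 2(8/15) = -23/15.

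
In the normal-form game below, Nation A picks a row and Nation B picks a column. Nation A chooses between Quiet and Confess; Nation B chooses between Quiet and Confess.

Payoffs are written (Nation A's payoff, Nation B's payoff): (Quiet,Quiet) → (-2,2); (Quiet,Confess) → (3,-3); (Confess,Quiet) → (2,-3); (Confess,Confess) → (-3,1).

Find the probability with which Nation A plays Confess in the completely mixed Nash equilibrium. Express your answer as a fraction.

5/9

Let p be the probability that Nation A plays Quiet. In a completely mixed equilibrium, Nation B must be indifferent between Quiet and Confess.
Nation B's expected payoff from Quiet is 2p − 3(1−p); from Confess it is −3p + (1−p).
Setting these equal: 5p − 3 = −4p + 1, so p = 4/9.
Therefore Nation A plays Confess with probability 1 − 4/9 = 5/9.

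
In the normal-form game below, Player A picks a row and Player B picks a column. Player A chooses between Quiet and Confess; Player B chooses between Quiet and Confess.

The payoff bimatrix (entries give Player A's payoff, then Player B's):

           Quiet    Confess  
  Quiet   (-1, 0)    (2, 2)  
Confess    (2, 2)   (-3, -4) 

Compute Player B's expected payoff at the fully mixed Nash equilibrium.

1/2

First find p, the probability Player A plays Quiet, from Player B's indifference between Quiet and Confess: 2(1−p) = 2p − 4(1−p), giving p = 3/4.
Since Player B is indifferent in equilibrium, Player B's expected payoff equals the payoff from either column against (3/4, 1/4). Using Quiet: 2(1/4) = 1/2.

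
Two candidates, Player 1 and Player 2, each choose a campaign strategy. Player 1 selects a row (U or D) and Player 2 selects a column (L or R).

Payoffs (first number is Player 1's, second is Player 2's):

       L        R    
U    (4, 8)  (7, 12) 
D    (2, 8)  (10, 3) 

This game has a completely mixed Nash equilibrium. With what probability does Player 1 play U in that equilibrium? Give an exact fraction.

Let r be the probability that Player 1 plays U. In a completely mixed equilibrium, Player 2 must be indifferent between L and R.
Player 2's expected payoff from L is 8r + 8(1−r); from R it is 12r + 3(1−r).
Setting these equal: 8 = 9r + 3, so r = 5/9.

5/9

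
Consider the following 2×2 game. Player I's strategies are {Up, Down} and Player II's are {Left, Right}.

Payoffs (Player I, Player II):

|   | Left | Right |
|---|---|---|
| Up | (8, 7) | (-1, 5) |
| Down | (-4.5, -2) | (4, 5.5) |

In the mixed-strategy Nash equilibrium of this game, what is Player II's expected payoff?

97/19

First find x, the probability Player I plays Up, from Player II's indifference between Left and Right: 7x − 2(1−x) = 5x + 5.5(1−x), giving x = 15/19.
Since Player II is indifferent in equilibrium, Player II's expected payoff equals the payoff from either column against (15/19, 4/19). Using Left: 7(15/19) − 2(4/19) = 97/19.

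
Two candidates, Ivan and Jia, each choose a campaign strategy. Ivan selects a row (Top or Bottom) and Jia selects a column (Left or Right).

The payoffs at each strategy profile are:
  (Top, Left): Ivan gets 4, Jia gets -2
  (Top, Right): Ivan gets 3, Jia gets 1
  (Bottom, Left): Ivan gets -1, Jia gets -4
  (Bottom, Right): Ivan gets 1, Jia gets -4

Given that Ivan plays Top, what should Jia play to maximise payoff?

Right

Against Top, Jia earns -2 from Left and 1 from Right.
So Right is the best response.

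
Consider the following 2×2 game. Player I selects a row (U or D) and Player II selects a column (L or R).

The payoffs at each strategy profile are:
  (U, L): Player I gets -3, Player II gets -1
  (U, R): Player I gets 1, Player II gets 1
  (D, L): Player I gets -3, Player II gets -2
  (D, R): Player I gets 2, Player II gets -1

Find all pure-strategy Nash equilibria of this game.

(D, R)

(U, L): Player II prefers R (1 > -1) — not an equilibrium.
(U, R): Player I prefers D (2 > 1) — not an equilibrium.
(D, L): Player II prefers R (-1 > -2) — not an equilibrium.
(D, R): Player I gets 2 ≥ 1 from U, and Player II gets -1 ≥ -2 from L — Nash equilibrium.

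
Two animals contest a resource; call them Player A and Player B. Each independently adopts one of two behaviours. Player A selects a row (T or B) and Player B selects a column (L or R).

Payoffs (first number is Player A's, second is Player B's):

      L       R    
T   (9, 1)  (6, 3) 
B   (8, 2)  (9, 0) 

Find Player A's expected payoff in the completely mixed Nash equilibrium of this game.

33/4

First find q, the probability Player B plays L, from Player A's indifference between T and B: 9q + 6(1−q) = 8q + 9(1−q), giving q = 3/4.
Since Player A is indifferent in equilibrium, Player A's expected payoff equals the payoff from either row against (3/4, 1/4). Using T: 9(3/4) + 6(1/4) = 33/4.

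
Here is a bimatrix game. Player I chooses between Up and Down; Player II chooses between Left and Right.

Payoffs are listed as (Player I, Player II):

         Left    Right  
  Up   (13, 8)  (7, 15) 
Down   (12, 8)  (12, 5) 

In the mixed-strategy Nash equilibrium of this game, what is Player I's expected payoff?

First find q, the probability Player II plays Left, from Player I's indifference between Up and Down: 13q + 7(1−q) = 12q + 12(1−q), giving q = 5/6.
Since Player I is indifferent in equilibrium, Player I's expected payoff equals the payoff from either row against (5/6, 1/6). Using Up: 13(5/6) + 7(1/6) = 12.

12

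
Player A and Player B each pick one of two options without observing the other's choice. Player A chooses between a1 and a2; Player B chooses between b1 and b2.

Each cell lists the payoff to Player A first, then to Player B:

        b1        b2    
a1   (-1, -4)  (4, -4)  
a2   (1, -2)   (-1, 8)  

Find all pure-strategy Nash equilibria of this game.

(a1, b1): Player A prefers a2 (1 > -1) — not an equilibrium.
(a1, b2): Player A gets 4 ≥ -1 from a2, and Player B gets -4 ≥ -4 from b1 — Nash equilibrium.
(a2, b1): Player B prefers b2 (8 > -2) — not an equilibrium.
(a2, b2): Player A prefers a1 (4 > -1) — not an equilibrium.

(a1, b2)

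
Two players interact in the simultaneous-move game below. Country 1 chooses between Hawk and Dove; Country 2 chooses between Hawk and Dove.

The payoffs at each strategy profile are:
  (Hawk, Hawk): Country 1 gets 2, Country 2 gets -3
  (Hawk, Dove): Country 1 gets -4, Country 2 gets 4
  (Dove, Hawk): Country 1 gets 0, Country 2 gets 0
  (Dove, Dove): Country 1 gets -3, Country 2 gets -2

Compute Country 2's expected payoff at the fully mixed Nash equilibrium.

-2/3

First find x, the probability Country 1 plays Hawk, from Country 2's indifference between Hawk and Dove: −3x = 4x − 2(1−x), giving x = 2/9.
Since Country 2 is indifferent in equilibrium, Country 2's expected payoff equals the payoff from either column against (2/9, 7/9). Using Hawk: −3(2/9) = -2/3.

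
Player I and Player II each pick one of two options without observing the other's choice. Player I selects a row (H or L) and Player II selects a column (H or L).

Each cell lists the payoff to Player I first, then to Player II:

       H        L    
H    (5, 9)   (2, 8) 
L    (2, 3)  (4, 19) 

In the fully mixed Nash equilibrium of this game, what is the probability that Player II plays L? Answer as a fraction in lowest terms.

Let c be the probability that Player II plays H. In a completely mixed equilibrium, Player I must be indifferent between H and L.
Player I's expected payoff from H is 5c + 2(1−c); from L it is 2c + 4(1−c).
Setting these equal: 3c + 2 = −2c + 4, so c = 2/5.
Therefore Player II plays L with probability 1 − 2/5 = 3/5.

3/5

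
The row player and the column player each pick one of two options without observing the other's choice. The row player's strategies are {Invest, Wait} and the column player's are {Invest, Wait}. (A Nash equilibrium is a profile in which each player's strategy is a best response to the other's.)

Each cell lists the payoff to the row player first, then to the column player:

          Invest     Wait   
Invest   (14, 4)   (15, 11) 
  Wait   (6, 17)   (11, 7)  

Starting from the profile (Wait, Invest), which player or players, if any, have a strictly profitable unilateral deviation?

The row player

The row player at (Wait, Invest) earns 6; deviating to Invest yields 14 — a strict improvement.
The column player earns 17; deviating to Wait yields 7 — not better.
Only the row player has a strictly profitable deviation.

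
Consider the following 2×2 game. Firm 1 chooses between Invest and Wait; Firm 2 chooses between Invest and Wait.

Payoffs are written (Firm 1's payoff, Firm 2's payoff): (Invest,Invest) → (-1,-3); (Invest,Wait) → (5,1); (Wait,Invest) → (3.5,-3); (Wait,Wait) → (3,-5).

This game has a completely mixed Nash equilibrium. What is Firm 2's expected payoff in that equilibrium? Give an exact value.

First find x, the probability Firm 1 plays Invest, from Firm 2's indifference between Invest and Wait: −3x − 3(1−x) = x − 5(1−x), giving x = 1/3.
Since Firm 2 is indifferent in equilibrium, Firm 2's expected payoff equals the payoff from either column against (1/3, 2/3). Using Invest: −3(1/3) − 3(2/3) = -3.

-3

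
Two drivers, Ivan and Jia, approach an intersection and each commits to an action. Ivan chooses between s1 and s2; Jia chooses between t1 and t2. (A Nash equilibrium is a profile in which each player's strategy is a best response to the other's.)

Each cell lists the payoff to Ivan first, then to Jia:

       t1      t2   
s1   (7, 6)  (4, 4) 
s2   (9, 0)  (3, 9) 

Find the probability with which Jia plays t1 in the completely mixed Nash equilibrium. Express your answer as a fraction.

Let c be the probability that Jia plays t1. In a completely mixed equilibrium, Ivan must be indifferent between s1 and s2.
Ivan's expected payoff from s1 is 7c + 4(1−c); from s2 it is 9c + 3(1−c).
Setting these equal: 3c + 4 = 6c + 3, so c = 1/3.

1/3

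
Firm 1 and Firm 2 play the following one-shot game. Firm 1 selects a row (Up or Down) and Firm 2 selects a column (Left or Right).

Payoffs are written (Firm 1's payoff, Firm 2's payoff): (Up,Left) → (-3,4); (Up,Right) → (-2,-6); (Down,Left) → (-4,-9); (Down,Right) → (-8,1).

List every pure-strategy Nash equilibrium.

(Up, Left): Firm 1 gets -3 ≥ -4 from Down, and Firm 2 gets 4 ≥ -6 from Right — Nash equilibrium.
(Up, Right): Firm 2 prefers Left (4 > -6) — not an equilibrium.
(Down, Left): Firm 1 prefers Up (-3 > -4); Firm 2 prefers Right (1 > -9) — not an equilibrium.
(Down, Right): Firm 1 prefers Up (-2 > -8) — not an equilibrium.

(Up, Left)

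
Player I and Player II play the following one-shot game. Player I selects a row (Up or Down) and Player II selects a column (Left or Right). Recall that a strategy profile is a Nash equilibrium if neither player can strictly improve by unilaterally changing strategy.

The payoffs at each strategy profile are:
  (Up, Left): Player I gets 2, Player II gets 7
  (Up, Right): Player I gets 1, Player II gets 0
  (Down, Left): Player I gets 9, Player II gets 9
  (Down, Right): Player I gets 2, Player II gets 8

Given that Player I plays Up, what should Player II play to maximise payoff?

Against Up, Player II earns 7 from Left and 0 from Right.
So Left is the best response.

Left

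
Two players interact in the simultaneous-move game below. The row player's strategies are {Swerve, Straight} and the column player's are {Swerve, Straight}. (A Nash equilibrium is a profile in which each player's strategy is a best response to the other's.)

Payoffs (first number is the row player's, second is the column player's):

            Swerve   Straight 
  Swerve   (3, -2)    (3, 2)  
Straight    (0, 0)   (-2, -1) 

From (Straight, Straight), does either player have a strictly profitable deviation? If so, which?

Both

The row player at (Straight, Straight) earns -2; deviating to Swerve yields 3 — a strict improvement.
The column player earns -1; deviating to Swerve yields 0 — a strict improvement.
Both the row player and the column player have strictly profitable deviations.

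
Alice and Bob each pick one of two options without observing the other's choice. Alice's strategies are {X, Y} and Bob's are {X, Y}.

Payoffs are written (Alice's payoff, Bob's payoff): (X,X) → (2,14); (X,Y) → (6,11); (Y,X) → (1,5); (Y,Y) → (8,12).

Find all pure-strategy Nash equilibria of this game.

(X, X) and (Y, Y)

(X, X): Alice gets 2 ≥ 1 from Y, and Bob gets 14 ≥ 11 from Y — Nash equilibrium.
(X, Y): Alice prefers Y (8 > 6); Bob prefers X (14 > 11) — not an equilibrium.
(Y, X): Alice prefers X (2 > 1); Bob prefers Y (12 > 5) — not an equilibrium.
(Y, Y): Alice gets 8 ≥ 6 from X, and Bob gets 12 ≥ 5 from X — Nash equilibrium.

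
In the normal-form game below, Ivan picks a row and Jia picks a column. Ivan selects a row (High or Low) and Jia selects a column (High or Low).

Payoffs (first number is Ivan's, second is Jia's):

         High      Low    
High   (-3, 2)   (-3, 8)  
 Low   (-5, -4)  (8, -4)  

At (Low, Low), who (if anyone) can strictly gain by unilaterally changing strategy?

Neither

Ivan at (Low, Low) earns 8; deviating to High yields -3 — not better.
Jia earns -4; deviating to High yields -4 — not better.
Neither player can strictly improve; the profile is a Nash equilibrium.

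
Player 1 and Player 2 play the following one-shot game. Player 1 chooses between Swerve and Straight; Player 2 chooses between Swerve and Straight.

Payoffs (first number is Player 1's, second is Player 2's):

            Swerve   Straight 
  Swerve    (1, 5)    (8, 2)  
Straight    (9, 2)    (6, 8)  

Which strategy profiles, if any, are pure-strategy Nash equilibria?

(Swerve, Swerve): Player 1 prefers Straight (9 > 1) — not an equilibrium.
(Swerve, Straight): Player 2 prefers Swerve (5 > 2) — not an equilibrium.
(Straight, Swerve): Player 2 prefers Straight (8 > 2) — not an equilibrium.
(Straight, Straight): Player 1 prefers Swerve (8 > 6) — not an equilibrium.

none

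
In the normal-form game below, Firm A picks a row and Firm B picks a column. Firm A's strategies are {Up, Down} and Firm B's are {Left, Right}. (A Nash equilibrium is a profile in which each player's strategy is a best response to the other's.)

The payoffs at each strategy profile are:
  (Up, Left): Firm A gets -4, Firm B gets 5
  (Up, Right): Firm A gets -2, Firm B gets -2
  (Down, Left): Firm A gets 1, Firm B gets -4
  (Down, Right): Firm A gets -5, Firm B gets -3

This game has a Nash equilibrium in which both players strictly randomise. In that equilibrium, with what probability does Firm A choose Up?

Let r be the probability that Firm A plays Up. In a completely mixed equilibrium, Firm B must be indifferent between Left and Right.
Firm B's expected payoff from Left is 5r − 4(1−r); from Right it is −2r − 3(1−r).
Setting these equal: 9r − 4 = r − 3, so r = 1/8.

1/8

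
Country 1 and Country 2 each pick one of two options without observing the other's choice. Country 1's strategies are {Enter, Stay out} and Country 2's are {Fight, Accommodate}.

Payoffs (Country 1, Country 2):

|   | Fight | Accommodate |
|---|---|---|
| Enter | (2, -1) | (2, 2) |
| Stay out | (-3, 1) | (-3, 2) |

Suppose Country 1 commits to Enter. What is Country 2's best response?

Accommodate

Against Enter, Country 2 earns -1 from Fight and 2 from Accommodate.
So Accommodate is the best response.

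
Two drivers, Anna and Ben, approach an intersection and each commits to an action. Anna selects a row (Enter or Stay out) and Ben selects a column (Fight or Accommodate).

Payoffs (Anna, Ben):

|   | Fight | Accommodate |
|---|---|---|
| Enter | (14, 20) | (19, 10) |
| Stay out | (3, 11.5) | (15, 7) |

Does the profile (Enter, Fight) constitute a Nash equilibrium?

Yes

At (Enter, Fight), Anna earns 14; switching to Stay out would give 3, so Anna has no profitable deviation.
Ben earns 20; switching to Accommodate would give 10, so Ben has no profitable deviation.
Neither player can gain by a unilateral deviation, so this profile is a Nash equilibrium.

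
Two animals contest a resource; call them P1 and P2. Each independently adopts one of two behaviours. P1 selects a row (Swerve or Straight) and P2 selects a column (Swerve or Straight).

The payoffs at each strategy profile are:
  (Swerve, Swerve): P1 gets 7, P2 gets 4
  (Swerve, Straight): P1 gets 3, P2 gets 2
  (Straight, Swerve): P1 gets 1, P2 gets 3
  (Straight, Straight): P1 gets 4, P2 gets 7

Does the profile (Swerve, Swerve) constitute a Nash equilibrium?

At (Swerve, Swerve), P1 earns 7; switching to Straight would give 1, so P1 has no profitable deviation.
P2 earns 4; switching to Straight would give 2, so P2 has no profitable deviation.
Neither player can gain by a unilateral deviation, so this profile is a Nash equilibrium.

Yes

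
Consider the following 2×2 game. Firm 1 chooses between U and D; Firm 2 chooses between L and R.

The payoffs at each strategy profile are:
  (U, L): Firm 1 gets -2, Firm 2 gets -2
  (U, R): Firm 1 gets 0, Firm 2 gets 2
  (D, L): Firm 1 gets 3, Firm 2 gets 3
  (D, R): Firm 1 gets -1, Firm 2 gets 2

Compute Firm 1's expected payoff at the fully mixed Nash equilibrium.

First find q, the probability Firm 2 plays L, from Firm 1's indifference between U and D: −2q = 3q − (1−q), giving q = 1/6.
Since Firm 1 is indifferent in equilibrium, Firm 1's expected payoff equals the payoff from either row against (1/6, 5/6). Using U: −2(1/6) = -1/3.

-1/3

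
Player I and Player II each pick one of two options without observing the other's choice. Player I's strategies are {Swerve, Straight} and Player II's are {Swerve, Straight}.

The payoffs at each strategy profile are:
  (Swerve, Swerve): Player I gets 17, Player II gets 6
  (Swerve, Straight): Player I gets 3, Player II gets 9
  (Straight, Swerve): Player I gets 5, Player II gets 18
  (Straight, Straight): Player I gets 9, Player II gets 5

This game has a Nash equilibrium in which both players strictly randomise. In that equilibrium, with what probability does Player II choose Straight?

Let y be the probability that Player II plays Swerve. In a completely mixed equilibrium, Player I must be indifferent between Swerve and Straight.
Player I's expected payoff from Swerve is 17y + 3(1−y); from Straight it is 5y + 9(1−y).
Setting these equal: 14y + 3 = −4y + 9, so y = 1/3.
Therefore Player II plays Straight with probability 1 − 1/3 = 2/3.

2/3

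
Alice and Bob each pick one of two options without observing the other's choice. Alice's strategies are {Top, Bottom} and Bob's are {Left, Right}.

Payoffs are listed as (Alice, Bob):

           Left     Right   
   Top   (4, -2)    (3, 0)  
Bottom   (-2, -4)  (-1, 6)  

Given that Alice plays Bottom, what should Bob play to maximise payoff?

Right

Against Bottom, Bob earns -4 from Left and 6 from Right.
So Right is the best response.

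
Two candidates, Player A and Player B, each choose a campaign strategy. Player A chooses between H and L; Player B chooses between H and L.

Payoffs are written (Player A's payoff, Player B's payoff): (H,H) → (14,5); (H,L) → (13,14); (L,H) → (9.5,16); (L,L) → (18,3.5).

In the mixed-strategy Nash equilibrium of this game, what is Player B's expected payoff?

413/43

First find p, the probability Player A plays H, from Player B's indifference between H and L: 5p + 16(1−p) = 14p + 3.5(1−p), giving p = 25/43.
Since Player B is indifferent in equilibrium, Player B's expected payoff equals the payoff from either column against (25/43, 18/43). Using H: 5(25/43) + 16(18/43) = 413/43.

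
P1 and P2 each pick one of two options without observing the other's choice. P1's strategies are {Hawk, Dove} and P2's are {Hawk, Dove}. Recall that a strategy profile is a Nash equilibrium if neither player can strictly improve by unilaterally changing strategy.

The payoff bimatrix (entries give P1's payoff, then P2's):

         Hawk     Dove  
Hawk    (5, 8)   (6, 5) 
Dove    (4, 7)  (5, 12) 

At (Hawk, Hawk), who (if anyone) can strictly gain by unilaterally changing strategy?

P1 at (Hawk, Hawk) earns 5; deviating to Dove yields 4 — not better.
P2 earns 8; deviating to Dove yields 5 — not better.
Neither player can strictly improve; the profile is a Nash equilibrium.

Neither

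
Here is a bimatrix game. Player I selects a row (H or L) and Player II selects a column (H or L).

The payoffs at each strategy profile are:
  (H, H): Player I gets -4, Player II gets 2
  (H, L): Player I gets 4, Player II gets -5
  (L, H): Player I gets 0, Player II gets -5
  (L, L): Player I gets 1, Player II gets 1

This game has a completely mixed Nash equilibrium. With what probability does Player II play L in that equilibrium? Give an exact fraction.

4/7

Let q be the probability that Player II plays H. In a completely mixed equilibrium, Player I must be indifferent between H and L.
Player I's expected payoff from H is −4q + 4(1−q); from L it is (1−q).
Setting these equal: −8q + 4 = −q + 1, so q = 3/7.
Therefore Player II plays L with probability 1 − 3/7 = 4/7.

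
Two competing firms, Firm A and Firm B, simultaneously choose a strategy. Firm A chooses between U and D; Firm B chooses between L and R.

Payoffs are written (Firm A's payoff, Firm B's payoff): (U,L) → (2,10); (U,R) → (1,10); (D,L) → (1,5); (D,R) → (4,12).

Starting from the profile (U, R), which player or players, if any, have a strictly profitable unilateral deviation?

Firm A at (U, R) earns 1; deviating to D yields 4 — a strict improvement.
Firm B earns 10; deviating to L yields 10 — not better.
Only Firm A has a strictly profitable deviation.

Firm A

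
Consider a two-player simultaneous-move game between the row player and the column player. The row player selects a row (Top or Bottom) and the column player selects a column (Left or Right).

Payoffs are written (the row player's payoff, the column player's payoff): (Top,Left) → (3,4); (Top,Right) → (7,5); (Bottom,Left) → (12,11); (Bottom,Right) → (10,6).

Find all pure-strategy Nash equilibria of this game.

(Top, Left): the row player prefers Bottom (12 > 3); the column player prefers Right (5 > 4) — not an equilibrium.
(Top, Right): the row player prefers Bottom (10 > 7) — not an equilibrium.
(Bottom, Left): the row player gets 12 ≥ 3 from Top, and the column player gets 11 ≥ 6 from Right — Nash equilibrium.
(Bottom, Right): the column player prefers Left (11 > 6) — not an equilibrium.

(Bottom, Left)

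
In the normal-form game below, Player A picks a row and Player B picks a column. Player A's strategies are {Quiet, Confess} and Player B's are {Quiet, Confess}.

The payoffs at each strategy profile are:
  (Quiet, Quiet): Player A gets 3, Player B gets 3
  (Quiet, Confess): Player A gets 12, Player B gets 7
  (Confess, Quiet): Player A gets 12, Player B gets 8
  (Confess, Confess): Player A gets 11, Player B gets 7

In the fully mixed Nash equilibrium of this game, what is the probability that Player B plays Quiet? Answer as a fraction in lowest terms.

Let y be the probability that Player B plays Quiet. In a completely mixed equilibrium, Player A must be indifferent between Quiet and Confess.
Player A's expected payoff from Quiet is 3y + 12(1−y); from Confess it is 12y + 11(1−y).
Setting these equal: −9y + 12 = y + 11, so y = 1/10.

1/10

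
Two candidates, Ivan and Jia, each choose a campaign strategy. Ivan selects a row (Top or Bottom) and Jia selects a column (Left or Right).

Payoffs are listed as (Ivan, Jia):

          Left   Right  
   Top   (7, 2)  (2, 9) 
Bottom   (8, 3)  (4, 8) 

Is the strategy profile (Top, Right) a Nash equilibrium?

No

At (Top, Right), Ivan earns 2; switching to Bottom would give 4, so Ivan would deviate.
Jia earns 9; switching to Left would give 2, so Jia has no profitable deviation.
Since at least one player can profitably deviate, this is not a Nash equilibrium.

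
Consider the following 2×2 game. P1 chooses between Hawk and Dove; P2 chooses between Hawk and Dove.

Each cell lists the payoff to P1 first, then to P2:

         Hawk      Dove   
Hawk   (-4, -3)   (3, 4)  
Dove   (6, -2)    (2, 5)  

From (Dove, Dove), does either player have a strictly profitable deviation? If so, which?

P1 at (Dove, Dove) earns 2; deviating to Hawk yields 3 — a strict improvement.
P2 earns 5; deviating to Hawk yields -2 — not better.
Only P1 has a strictly profitable deviation.

P1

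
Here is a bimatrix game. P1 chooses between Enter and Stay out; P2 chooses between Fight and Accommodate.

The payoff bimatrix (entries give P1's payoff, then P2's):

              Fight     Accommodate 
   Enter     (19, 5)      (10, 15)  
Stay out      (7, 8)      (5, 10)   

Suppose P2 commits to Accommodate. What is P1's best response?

Enter

Against Accommodate, P1 earns 10 from Enter and 5 from Stay out.
So Enter is the best response.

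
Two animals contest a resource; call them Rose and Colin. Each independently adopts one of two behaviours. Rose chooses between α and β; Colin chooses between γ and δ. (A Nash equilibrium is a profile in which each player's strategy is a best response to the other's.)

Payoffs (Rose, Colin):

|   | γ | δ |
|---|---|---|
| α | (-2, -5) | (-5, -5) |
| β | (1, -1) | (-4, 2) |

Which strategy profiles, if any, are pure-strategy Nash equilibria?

(α, γ): Rose prefers β (1 > -2) — not an equilibrium.
(α, δ): Rose prefers β (-4 > -5) — not an equilibrium.
(β, γ): Colin prefers δ (2 > -1) — not an equilibrium.
(β, δ): Rose gets -4 ≥ -5 from α, and Colin gets 2 ≥ -1 from γ — Nash equilibrium.

(β, δ)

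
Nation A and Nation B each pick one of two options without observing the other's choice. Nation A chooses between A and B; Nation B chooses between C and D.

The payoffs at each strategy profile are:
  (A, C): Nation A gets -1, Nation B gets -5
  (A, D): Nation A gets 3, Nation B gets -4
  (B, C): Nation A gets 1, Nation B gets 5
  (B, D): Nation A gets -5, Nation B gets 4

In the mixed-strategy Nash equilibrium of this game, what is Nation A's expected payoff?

First find q, the probability Nation B plays C, from Nation A's indifference between A and B: −q + 3(1−q) = q − 5(1−q), giving q = 4/5.
Since Nation A is indifferent in equilibrium, Nation A's expected payoff equals the payoff from either row against (4/5, 1/5). Using A: −(4/5) + 3(1/5) = -1/5.

-1/5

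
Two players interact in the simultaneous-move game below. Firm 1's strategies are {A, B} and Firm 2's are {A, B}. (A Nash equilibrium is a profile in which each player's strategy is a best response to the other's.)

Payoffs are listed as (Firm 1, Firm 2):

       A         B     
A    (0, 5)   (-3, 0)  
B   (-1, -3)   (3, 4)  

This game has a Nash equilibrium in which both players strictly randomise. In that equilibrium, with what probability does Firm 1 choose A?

Let x be the probability that Firm 1 plays A. In a completely mixed equilibrium, Firm 2 must be indifferent between A and B.
Firm 2's expected payoff from A is 5x − 3(1−x); from B it is 4(1−x).
Setting these equal: 8x − 3 = −4x + 4, so x = 7/12.

7/12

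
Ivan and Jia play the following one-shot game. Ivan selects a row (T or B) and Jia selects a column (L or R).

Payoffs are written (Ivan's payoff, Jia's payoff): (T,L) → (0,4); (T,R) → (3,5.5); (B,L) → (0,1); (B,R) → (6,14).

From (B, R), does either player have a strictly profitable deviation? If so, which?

Ivan at (B, R) earns 6; deviating to T yields 3 — not better.
Jia earns 14; deviating to L yields 1 — not better.
Neither player can strictly improve; the profile is a Nash equilibrium.

Neither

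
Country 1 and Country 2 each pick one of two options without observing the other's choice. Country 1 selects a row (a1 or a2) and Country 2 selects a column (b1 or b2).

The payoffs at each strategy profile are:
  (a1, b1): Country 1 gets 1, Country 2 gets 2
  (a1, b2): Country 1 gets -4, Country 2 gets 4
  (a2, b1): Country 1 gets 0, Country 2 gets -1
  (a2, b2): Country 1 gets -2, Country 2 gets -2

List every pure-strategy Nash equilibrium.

none

(a1, b1): Country 2 prefers b2 (4 > 2) — not an equilibrium.
(a1, b2): Country 1 prefers a2 (-2 > -4) — not an equilibrium.
(a2, b1): Country 1 prefers a1 (1 > 0) — not an equilibrium.
(a2, b2): Country 2 prefers b1 (-1 > -2) — not an equilibrium.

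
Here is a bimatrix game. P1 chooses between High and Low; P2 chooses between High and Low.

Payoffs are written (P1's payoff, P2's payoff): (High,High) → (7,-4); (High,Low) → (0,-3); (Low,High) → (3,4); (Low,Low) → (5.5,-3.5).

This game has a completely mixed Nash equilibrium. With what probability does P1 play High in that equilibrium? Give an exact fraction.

15/17

Let r be the probability that P1 plays High. In a completely mixed equilibrium, P2 must be indifferent between High and Low.
P2's expected payoff from High is −4r + 4(1−r); from Low it is −3r − 3.5(1−r).
Setting these equal: −8r + 4 = 0.5r − 3.5, so r = 15/17.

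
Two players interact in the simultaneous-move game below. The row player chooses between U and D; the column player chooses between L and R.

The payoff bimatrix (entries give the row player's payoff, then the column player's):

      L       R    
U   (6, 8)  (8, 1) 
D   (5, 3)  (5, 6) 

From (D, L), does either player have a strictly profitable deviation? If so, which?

The row player at (D, L) earns 5; deviating to U yields 6 — a strict improvement.
The column player earns 3; deviating to R yields 6 — a strict improvement.
Both the row player and the column player have strictly profitable deviations.

Both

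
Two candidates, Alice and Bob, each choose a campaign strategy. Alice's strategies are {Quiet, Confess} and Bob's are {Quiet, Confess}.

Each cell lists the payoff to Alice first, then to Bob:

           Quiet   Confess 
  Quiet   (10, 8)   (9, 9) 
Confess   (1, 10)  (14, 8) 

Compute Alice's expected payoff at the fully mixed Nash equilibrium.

131/14

First find q, the probability Bob plays Quiet, from Alice's indifference between Quiet and Confess: 10q + 9(1−q) = q + 14(1−q), giving q = 5/14.
Since Alice is indifferent in equilibrium, Alice's expected payoff equals the payoff from either row against (5/14, 9/14). Using Quiet: 10(5/14) + 9(9/14) = 131/14.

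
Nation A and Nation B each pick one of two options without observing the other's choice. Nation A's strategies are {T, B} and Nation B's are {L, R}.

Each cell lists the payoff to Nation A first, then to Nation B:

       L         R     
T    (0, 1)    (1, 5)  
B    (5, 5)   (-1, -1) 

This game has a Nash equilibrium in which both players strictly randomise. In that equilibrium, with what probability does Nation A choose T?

Let x be the probability that Nation A plays T. In a completely mixed equilibrium, Nation B must be indifferent between L and R.
Nation B's expected payoff from L is x + 5(1−x); from R it is 5x − (1−x).
Setting these equal: −4x + 5 = 6x − 1, so x = 3/5.

3/5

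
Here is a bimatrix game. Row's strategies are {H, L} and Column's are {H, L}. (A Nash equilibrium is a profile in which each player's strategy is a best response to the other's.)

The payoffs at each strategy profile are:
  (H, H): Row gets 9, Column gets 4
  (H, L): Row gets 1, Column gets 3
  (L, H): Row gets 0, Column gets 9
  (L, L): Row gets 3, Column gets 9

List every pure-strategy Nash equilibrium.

(H, H) and (L, L)

(H, H): Row gets 9 ≥ 0 from L, and Column gets 4 ≥ 3 from L — Nash equilibrium.
(H, L): Row prefers L (3 > 1); Column prefers H (4 > 3) — not an equilibrium.
(L, H): Row prefers H (9 > 0) — not an equilibrium.
(L, L): Row gets 3 ≥ 1 from H, and Column gets 9 ≥ 9 from H — Nash equilibrium.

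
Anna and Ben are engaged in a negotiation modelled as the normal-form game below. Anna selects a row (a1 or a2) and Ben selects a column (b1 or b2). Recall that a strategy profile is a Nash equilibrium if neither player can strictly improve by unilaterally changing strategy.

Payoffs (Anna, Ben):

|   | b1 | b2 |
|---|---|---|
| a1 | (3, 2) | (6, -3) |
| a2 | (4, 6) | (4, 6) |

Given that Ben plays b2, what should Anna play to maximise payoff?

Against b2, Anna earns 6 from a1 and 4 from a2.
So a1 is the best response.

a1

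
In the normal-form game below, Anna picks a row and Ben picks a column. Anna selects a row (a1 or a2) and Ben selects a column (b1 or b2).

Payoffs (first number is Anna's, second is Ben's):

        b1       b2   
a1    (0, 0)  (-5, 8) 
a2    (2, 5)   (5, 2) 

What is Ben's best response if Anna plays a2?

b1

Against a2, Ben earns 5 from b1 and 2 from b2.
So b1 is the best response.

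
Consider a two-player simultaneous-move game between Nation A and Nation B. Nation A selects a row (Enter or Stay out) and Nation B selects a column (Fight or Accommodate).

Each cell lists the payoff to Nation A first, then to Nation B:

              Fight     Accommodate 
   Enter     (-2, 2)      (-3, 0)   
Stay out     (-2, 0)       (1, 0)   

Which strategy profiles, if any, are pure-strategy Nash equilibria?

(Enter, Fight) and (Stay out, Fight) and (Stay out, Accommodate)

(Enter, Fight): Nation A gets -2 ≥ -2 from Stay out, and Nation B gets 2 ≥ 0 from Accommodate — Nash equilibrium.
(Enter, Accommodate): Nation A prefers Stay out (1 > -3); Nation B prefers Fight (2 > 0) — not an equilibrium.
(Stay out, Fight): Nation A gets -2 ≥ -2 from Enter, and Nation B gets 0 ≥ 0 from Accommodate — Nash equilibrium.
(Stay out, Accommodate): Nation A gets 1 ≥ -3 from Enter, and Nation B gets 0 ≥ 0 from Fight — Nash equilibrium.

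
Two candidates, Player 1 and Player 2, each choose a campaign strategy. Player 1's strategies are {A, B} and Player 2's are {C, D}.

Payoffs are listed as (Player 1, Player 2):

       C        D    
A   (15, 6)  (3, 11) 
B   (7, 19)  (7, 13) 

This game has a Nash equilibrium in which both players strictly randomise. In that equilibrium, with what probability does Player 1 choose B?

Let p be the probability that Player 1 plays A. In a completely mixed equilibrium, Player 2 must be indifferent between C and D.
Player 2's expected payoff from C is 6p + 19(1−p); from D it is 11p + 13(1−p).
Setting these equal: −13p + 19 = −2p + 13, so p = 6/11.
Therefore Player 1 plays B with probability 1 − 6/11 = 5/11.

5/11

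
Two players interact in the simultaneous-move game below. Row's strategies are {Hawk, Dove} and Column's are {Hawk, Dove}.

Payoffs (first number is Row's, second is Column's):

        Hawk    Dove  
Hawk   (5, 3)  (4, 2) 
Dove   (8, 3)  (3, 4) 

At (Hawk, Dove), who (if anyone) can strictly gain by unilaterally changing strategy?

Column

Row at (Hawk, Dove) earns 4; deviating to Dove yields 3 — not better.
Column earns 2; deviating to Hawk yields 3 — a strict improvement.
Only Column has a strictly profitable deviation.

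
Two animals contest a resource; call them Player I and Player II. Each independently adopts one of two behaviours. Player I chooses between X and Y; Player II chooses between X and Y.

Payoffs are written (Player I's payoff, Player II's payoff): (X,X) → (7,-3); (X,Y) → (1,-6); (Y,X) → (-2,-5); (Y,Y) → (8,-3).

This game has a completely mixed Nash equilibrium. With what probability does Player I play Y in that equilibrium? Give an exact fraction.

3/5

Let p be the probability that Player I plays X. In a completely mixed equilibrium, Player II must be indifferent between X and Y.
Player II's expected payoff from X is −3p − 5(1−p); from Y it is −6p − 3(1−p).
Setting these equal: 2p − 5 = −3p − 3, so p = 2/5.
Therefore Player I plays Y with probability 1 − 2/5 = 3/5.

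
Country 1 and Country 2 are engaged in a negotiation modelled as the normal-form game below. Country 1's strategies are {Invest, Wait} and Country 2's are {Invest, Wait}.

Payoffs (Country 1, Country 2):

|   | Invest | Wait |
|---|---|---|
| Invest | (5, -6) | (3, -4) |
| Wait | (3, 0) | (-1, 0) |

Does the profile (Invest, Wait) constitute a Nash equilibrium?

At (Invest, Wait), Country 1 earns 3; switching to Wait would give -1, so Country 1 has no profitable deviation.
Country 2 earns -4; switching to Invest would give -6, so Country 2 has no profitable deviation.
Neither player can gain by a unilateral deviation, so this profile is a Nash equilibrium.

Yes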